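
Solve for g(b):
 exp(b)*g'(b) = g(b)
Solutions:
 g(b) = C1*exp(-exp(-b))


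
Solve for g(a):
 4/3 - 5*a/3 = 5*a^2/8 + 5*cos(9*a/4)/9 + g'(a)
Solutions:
 g(a) = C1 - 5*a^3/24 - 5*a^2/6 + 4*a/3 - 20*sin(9*a/4)/81


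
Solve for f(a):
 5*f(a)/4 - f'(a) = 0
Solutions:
 f(a) = C1*exp(5*a/4)


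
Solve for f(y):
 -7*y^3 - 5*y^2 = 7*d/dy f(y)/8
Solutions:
 f(y) = C1 - 2*y^4 - 40*y^3/21


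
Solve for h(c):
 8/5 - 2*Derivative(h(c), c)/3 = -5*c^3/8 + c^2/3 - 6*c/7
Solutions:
 h(c) = C1 + 15*c^4/64 - c^3/6 + 9*c^2/14 + 12*c/5


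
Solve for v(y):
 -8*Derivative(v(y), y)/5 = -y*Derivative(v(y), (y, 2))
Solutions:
 v(y) = C1 + C2*y^(13/5)


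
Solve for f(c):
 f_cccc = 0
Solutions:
 f(c) = C1 + C2*c + C3*c^2 + C4*c^3


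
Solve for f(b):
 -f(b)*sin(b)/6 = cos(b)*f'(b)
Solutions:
 f(b) = C1*cos(b)^(1/6)


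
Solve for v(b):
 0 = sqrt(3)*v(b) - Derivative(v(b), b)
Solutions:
 v(b) = C1*exp(sqrt(3)*b)


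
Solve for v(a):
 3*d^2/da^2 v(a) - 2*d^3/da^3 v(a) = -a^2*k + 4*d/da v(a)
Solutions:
 v(a) = C1 + a^3*k/12 + 3*a^2*k/16 + a*k/32 + (C2*sin(sqrt(23)*a/4) + C3*cos(sqrt(23)*a/4))*exp(3*a/4)


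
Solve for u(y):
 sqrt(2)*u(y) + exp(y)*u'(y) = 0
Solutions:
 u(y) = C1*exp(sqrt(2)*exp(-y))


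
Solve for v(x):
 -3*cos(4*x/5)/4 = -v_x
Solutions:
 v(x) = C1 + 15*sin(4*x/5)/16


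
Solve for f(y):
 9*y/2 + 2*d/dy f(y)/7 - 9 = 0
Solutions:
 f(y) = C1 - 63*y^2/8 + 63*y/2


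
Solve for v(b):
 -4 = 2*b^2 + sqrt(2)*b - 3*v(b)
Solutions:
 v(b) = 2*b^2/3 + sqrt(2)*b/3 + 4/3


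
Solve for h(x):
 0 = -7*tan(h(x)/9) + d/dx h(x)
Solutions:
 h(x) = -9*asin(C1*exp(7*x/9)) + 9*pi
 h(x) = 9*asin(C1*exp(7*x/9))


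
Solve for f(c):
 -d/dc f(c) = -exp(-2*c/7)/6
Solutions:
 f(c) = C1 - 7*exp(-2*c/7)/12


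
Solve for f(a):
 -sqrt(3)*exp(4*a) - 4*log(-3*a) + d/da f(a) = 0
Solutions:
 f(a) = C1 + 4*a*log(-a) + 4*a*(-1 + log(3)) + sqrt(3)*exp(4*a)/4


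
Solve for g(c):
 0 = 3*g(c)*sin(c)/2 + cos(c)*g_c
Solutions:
 g(c) = C1*cos(c)^(3/2)


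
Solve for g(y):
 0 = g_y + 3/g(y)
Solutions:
 g(y) = -sqrt(C1 - 6*y)
 g(y) = sqrt(C1 - 6*y)


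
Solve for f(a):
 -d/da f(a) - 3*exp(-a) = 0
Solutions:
 f(a) = C1 + 3*exp(-a)


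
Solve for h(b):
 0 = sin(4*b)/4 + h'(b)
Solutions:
 h(b) = C1 + cos(4*b)/16


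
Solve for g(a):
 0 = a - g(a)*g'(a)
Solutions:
 g(a) = -sqrt(C1 + a^2)
 g(a) = sqrt(C1 + a^2)


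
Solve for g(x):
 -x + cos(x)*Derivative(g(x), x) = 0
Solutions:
 g(x) = C1 + Integral(x/cos(x), x)


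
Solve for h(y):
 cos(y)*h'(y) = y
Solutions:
 h(y) = C1 + Integral(y/cos(y), y)


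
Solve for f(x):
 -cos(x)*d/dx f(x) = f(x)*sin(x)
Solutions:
 f(x) = C1*cos(x)


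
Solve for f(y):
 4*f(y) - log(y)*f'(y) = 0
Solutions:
 f(y) = C1*exp(4*li(y))


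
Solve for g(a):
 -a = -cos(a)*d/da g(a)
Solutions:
 g(a) = C1 + Integral(a/cos(a), a)


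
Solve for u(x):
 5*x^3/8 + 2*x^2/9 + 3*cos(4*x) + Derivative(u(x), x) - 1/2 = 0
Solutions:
 u(x) = C1 - 5*x^4/32 - 2*x^3/27 + x/2 - 3*sin(4*x)/4


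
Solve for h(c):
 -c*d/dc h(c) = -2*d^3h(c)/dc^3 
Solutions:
 h(c) = C1 + Integral(C2*airyai(2^(2/3)*c/2) + C3*airybi(2^(2/3)*c/2), c)


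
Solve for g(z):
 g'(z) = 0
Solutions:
 g(z) = C1


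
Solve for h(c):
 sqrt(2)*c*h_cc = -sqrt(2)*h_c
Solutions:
 h(c) = C1 + C2*log(c)


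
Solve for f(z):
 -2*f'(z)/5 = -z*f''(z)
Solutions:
 f(z) = C1 + C2*z^(7/5)


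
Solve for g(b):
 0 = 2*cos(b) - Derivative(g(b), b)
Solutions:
 g(b) = C1 + 2*sin(b)


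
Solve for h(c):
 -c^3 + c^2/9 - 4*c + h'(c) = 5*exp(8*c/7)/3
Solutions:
 h(c) = C1 + c^4/4 - c^3/27 + 2*c^2 + 35*exp(8*c/7)/24


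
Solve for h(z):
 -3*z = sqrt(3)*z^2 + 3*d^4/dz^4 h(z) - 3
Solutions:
 h(z) = C1 + C2*z + C3*z^2 + C4*z^3 - sqrt(3)*z^6/1080 - z^5/120 + z^4/24


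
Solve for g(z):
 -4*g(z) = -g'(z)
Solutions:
 g(z) = C1*exp(4*z)


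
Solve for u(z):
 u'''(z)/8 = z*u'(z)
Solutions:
 u(z) = C1 + Integral(C2*airyai(2*z) + C3*airybi(2*z), z)


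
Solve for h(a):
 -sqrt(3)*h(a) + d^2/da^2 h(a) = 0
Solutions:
 h(a) = C1*exp(-3^(1/4)*a) + C2*exp(3^(1/4)*a)


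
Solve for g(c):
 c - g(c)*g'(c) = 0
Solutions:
 g(c) = -sqrt(C1 + c^2)
 g(c) = sqrt(C1 + c^2)


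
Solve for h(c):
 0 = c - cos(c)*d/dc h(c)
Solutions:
 h(c) = C1 + Integral(c/cos(c), c)


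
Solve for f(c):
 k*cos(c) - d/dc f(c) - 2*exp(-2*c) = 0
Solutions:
 f(c) = C1 + k*sin(c) + exp(-2*c)


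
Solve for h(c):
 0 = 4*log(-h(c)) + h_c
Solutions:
 -li(-h(c)) = C1 - 4*c


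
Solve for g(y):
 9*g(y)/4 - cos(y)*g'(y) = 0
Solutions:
 g(y) = C1*(sin(y) + 1)^(9/8)/(sin(y) - 1)^(9/8)


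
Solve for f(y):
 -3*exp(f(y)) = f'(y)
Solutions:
 f(y) = log(1/(C1 + 3*y))


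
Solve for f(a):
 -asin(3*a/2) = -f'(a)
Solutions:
 f(a) = C1 + a*asin(3*a/2) + sqrt(4 - 9*a^2)/3


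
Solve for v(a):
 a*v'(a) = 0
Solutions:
 v(a) = C1


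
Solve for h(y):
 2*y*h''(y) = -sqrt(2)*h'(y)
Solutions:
 h(y) = C1 + C2*y^(1 - sqrt(2)/2)


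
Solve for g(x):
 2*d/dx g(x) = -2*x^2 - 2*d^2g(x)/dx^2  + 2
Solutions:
 g(x) = C1 + C2*exp(-x) - x^3/3 + x^2 - x


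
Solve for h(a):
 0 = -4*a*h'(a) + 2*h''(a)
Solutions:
 h(a) = C1 + C2*erfi(a)


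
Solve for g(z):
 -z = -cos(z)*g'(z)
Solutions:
 g(z) = C1 + Integral(z/cos(z), z)


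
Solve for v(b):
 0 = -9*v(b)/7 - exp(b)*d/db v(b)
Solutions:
 v(b) = C1*exp(9*exp(-b)/7)


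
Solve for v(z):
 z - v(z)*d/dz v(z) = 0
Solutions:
 v(z) = -sqrt(C1 + z^2)
 v(z) = sqrt(C1 + z^2)


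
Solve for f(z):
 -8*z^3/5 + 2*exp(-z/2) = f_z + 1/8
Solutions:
 f(z) = C1 - 2*z^4/5 - z/8 - 4*exp(-z/2)


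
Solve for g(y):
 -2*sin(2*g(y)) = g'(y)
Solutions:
 g(y) = pi - acos((-C1 - exp(8*y))/(C1 - exp(8*y)))/2
 g(y) = acos((-C1 - exp(8*y))/(C1 - exp(8*y)))/2


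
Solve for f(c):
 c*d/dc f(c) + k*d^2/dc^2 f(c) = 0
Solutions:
 f(c) = C1 + C2*sqrt(k)*erf(sqrt(2)*c*sqrt(1/k)/2)


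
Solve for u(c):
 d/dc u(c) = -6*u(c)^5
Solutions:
 u(c) = -I*(1/(C1 + 24*c))^(1/4)
 u(c) = I*(1/(C1 + 24*c))^(1/4)
 u(c) = -(1/(C1 + 24*c))^(1/4)
 u(c) = (1/(C1 + 24*c))^(1/4)


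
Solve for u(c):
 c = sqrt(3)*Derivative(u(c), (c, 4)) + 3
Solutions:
 u(c) = C1 + C2*c + C3*c^2 + C4*c^3 + sqrt(3)*c^5/360 - sqrt(3)*c^4/24


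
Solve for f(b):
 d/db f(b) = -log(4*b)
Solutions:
 f(b) = C1 - b*log(b) - b*log(4) + b


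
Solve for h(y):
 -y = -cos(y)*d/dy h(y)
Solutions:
 h(y) = C1 + Integral(y/cos(y), y)


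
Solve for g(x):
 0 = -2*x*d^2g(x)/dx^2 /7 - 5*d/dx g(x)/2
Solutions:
 g(x) = C1 + C2/x^(31/4)


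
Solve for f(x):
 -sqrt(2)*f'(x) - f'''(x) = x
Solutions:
 f(x) = C1 + C2*sin(2^(1/4)*x) + C3*cos(2^(1/4)*x) - sqrt(2)*x^2/4


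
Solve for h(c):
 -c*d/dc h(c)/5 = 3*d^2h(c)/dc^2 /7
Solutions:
 h(c) = C1 + C2*erf(sqrt(210)*c/30)


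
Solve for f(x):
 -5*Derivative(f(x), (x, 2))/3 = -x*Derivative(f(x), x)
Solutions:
 f(x) = C1 + C2*erfi(sqrt(30)*x/10)


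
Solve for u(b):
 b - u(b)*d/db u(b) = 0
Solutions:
 u(b) = -sqrt(C1 + b^2)
 u(b) = sqrt(C1 + b^2)


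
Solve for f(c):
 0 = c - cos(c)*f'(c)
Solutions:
 f(c) = C1 + Integral(c/cos(c), c)


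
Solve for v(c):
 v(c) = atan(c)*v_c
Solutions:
 v(c) = C1*exp(Integral(1/atan(c), c))


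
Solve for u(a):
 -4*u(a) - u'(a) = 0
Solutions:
 u(a) = C1*exp(-4*a)


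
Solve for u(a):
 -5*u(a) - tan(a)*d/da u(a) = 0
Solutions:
 u(a) = C1/sin(a)^5


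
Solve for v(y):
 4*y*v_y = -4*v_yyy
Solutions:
 v(y) = C1 + Integral(C2*airyai(-y) + C3*airybi(-y), y)


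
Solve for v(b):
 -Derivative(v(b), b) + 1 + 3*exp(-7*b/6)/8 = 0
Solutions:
 v(b) = C1 + b - 9*exp(-7*b/6)/28


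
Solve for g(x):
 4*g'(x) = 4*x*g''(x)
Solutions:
 g(x) = C1 + C2*x^2


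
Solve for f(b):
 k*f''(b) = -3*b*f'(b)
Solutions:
 f(b) = C1 + C2*sqrt(k)*erf(sqrt(6)*b*sqrt(1/k)/2)


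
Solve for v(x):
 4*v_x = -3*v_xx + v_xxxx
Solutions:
 v(x) = C1 + C2*exp(-x*((sqrt(3) + 2)^(-1/3) + (sqrt(3) + 2)^(1/3))/2)*sin(sqrt(3)*x*(-(sqrt(3) + 2)^(1/3) + (sqrt(3) + 2)^(-1/3))/2) + C3*exp(-x*((sqrt(3) + 2)^(-1/3) + (sqrt(3) + 2)^(1/3))/2)*cos(sqrt(3)*x*(-(sqrt(3) + 2)^(1/3) + (sqrt(3) + 2)^(-1/3))/2) + C4*exp(x*((sqrt(3) + 2)^(-1/3) + (sqrt(3) + 2)^(1/3)))


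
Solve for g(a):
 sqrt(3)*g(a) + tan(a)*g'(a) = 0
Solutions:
 g(a) = C1/sin(a)^(sqrt(3))


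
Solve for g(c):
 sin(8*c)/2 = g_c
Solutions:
 g(c) = C1 - cos(8*c)/16


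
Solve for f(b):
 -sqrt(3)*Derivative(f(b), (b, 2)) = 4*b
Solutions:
 f(b) = C1 + C2*b - 2*sqrt(3)*b^3/9


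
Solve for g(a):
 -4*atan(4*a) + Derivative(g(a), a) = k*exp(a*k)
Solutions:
 g(a) = C1 + 4*a*atan(4*a) + k*Piecewise((exp(a*k)/k, Ne(k, 0)), (a, True)) - log(16*a^2 + 1)/2


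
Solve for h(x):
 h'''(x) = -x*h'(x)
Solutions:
 h(x) = C1 + Integral(C2*airyai(-x) + C3*airybi(-x), x)


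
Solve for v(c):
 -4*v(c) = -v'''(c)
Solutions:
 v(c) = C3*exp(2^(2/3)*c) + (C1*sin(2^(2/3)*sqrt(3)*c/2) + C2*cos(2^(2/3)*sqrt(3)*c/2))*exp(-2^(2/3)*c/2)


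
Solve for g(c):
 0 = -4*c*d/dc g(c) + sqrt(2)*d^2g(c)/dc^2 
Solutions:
 g(c) = C1 + C2*erfi(2^(1/4)*c)


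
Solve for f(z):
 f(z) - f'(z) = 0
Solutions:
 f(z) = C1*exp(z)


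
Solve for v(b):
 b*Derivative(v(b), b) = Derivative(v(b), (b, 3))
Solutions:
 v(b) = C1 + Integral(C2*airyai(b) + C3*airybi(b), b)


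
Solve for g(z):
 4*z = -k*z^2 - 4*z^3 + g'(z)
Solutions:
 g(z) = C1 + k*z^3/3 + z^4 + 2*z^2


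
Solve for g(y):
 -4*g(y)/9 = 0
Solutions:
 g(y) = 0


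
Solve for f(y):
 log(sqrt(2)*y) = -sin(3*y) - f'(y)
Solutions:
 f(y) = C1 - y*log(y) - y*log(2)/2 + y + cos(3*y)/3


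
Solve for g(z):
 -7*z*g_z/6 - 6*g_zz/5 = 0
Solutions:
 g(z) = C1 + C2*erf(sqrt(70)*z/12)


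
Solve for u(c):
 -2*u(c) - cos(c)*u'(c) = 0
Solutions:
 u(c) = C1*(sin(c) - 1)/(sin(c) + 1)


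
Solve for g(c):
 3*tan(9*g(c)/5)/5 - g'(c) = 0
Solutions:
 g(c) = -5*asin(C1*exp(27*c/25))/9 + 5*pi/9
 g(c) = 5*asin(C1*exp(27*c/25))/9


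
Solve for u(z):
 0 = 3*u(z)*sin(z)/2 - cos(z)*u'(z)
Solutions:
 u(z) = C1/cos(z)^(3/2)


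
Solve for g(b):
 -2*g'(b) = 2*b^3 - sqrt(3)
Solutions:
 g(b) = C1 - b^4/4 + sqrt(3)*b/2


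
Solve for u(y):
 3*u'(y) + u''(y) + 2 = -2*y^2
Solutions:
 u(y) = C1 + C2*exp(-3*y) - 2*y^3/9 + 2*y^2/9 - 22*y/27


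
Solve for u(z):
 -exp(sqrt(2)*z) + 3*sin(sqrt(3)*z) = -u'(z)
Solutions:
 u(z) = C1 + sqrt(2)*exp(sqrt(2)*z)/2 + sqrt(3)*cos(sqrt(3)*z)


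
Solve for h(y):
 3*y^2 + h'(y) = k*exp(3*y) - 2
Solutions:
 h(y) = C1 + k*exp(3*y)/3 - y^3 - 2*y


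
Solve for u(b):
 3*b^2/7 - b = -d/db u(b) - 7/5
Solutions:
 u(b) = C1 - b^3/7 + b^2/2 - 7*b/5


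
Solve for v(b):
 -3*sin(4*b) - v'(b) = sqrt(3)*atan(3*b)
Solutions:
 v(b) = C1 - sqrt(3)*(b*atan(3*b) - log(9*b^2 + 1)/6) + 3*cos(4*b)/4


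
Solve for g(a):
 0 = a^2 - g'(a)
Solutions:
 g(a) = C1 + a^3/3


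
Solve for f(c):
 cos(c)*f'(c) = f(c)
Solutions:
 f(c) = C1*sqrt(sin(c) + 1)/sqrt(sin(c) - 1)


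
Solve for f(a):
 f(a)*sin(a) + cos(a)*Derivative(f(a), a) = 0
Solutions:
 f(a) = C1*cos(a)


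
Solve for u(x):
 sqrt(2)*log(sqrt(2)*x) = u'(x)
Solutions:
 u(x) = C1 + sqrt(2)*x*log(x) - sqrt(2)*x + sqrt(2)*x*log(2)/2


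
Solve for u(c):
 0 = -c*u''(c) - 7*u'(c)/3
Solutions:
 u(c) = C1 + C2/c^(4/3)


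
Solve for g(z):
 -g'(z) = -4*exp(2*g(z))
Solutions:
 g(z) = log(-sqrt(-1/(C1 + 4*z))) - log(2)/2
 g(z) = log(-1/(C1 + 4*z))/2 - log(2)/2


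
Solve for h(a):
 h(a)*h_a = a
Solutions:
 h(a) = -sqrt(C1 + a^2)
 h(a) = sqrt(C1 + a^2)


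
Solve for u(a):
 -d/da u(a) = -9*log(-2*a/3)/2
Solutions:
 u(a) = C1 + 9*a*log(-a)/2 + 9*a*(-log(3) - 1 + log(2))/2


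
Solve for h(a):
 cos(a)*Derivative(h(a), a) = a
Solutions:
 h(a) = C1 + Integral(a/cos(a), a)


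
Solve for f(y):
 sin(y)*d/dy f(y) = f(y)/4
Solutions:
 f(y) = C1*(cos(y) - 1)^(1/8)/(cos(y) + 1)^(1/8)


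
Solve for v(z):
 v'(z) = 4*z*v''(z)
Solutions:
 v(z) = C1 + C2*z^(5/4)


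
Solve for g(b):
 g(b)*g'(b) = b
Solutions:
 g(b) = -sqrt(C1 + b^2)
 g(b) = sqrt(C1 + b^2)


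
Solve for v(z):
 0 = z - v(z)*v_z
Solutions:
 v(z) = -sqrt(C1 + z^2)
 v(z) = sqrt(C1 + z^2)


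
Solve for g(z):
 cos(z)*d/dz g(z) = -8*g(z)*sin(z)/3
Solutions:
 g(z) = C1*cos(z)^(8/3)


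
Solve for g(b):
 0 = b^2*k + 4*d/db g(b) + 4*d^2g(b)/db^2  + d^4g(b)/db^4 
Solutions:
 g(b) = C1 + C2*exp(-6^(1/3)*b*(-(9 + sqrt(129))^(1/3) + 2*6^(1/3)/(9 + sqrt(129))^(1/3))/6)*sin(2^(1/3)*3^(1/6)*b*(2^(1/3)/(9 + sqrt(129))^(1/3) + 3^(2/3)*(9 + sqrt(129))^(1/3)/6)) + C3*exp(-6^(1/3)*b*(-(9 + sqrt(129))^(1/3) + 2*6^(1/3)/(9 + sqrt(129))^(1/3))/6)*cos(2^(1/3)*3^(1/6)*b*(2^(1/3)/(9 + sqrt(129))^(1/3) + 3^(2/3)*(9 + sqrt(129))^(1/3)/6)) + C4*exp(6^(1/3)*b*(-(9 + sqrt(129))^(1/3) + 2*6^(1/3)/(9 + sqrt(129))^(1/3))/3) - b^3*k/12 + b^2*k/4 - b*k/2


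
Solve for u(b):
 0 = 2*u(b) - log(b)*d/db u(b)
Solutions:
 u(b) = C1*exp(2*li(b))


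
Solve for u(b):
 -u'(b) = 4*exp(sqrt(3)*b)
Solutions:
 u(b) = C1 - 4*sqrt(3)*exp(sqrt(3)*b)/3


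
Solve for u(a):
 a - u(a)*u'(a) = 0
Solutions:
 u(a) = -sqrt(C1 + a^2)
 u(a) = sqrt(C1 + a^2)


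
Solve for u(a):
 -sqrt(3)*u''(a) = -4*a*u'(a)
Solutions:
 u(a) = C1 + C2*erfi(sqrt(2)*3^(3/4)*a/3)


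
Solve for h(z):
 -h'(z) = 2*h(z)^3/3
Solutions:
 h(z) = -sqrt(6)*sqrt(-1/(C1 - 2*z))/2
 h(z) = sqrt(6)*sqrt(-1/(C1 - 2*z))/2


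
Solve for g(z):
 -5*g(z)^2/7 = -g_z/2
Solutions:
 g(z) = -7/(C1 + 10*z)


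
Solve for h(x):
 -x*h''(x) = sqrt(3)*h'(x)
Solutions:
 h(x) = C1 + C2*x^(1 - sqrt(3))


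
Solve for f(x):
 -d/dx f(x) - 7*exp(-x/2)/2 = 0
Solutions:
 f(x) = C1 + 7*exp(-x/2)


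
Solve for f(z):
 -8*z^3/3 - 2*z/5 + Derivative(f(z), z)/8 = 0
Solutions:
 f(z) = C1 + 16*z^4/3 + 8*z^2/5


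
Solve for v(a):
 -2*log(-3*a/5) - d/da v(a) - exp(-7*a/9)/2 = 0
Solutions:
 v(a) = C1 - 2*a*log(-a) + 2*a*(-log(3) + 1 + log(5)) + 9*exp(-7*a/9)/14


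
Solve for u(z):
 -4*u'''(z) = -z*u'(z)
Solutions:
 u(z) = C1 + Integral(C2*airyai(2^(1/3)*z/2) + C3*airybi(2^(1/3)*z/2), z)


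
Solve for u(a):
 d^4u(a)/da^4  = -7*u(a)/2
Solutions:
 u(a) = (C1*sin(14^(1/4)*a/2) + C2*cos(14^(1/4)*a/2))*exp(-14^(1/4)*a/2) + (C3*sin(14^(1/4)*a/2) + C4*cos(14^(1/4)*a/2))*exp(14^(1/4)*a/2)


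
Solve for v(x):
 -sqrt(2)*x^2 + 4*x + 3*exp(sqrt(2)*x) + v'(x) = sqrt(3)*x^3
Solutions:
 v(x) = C1 + sqrt(3)*x^4/4 + sqrt(2)*x^3/3 - 2*x^2 - 3*sqrt(2)*exp(sqrt(2)*x)/2


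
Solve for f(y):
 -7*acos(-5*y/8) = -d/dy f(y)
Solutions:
 f(y) = C1 + 7*y*acos(-5*y/8) + 7*sqrt(64 - 25*y^2)/5


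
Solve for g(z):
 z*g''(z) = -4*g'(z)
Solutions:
 g(z) = C1 + C2/z^3


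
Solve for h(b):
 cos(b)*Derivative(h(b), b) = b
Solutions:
 h(b) = C1 + Integral(b/cos(b), b)


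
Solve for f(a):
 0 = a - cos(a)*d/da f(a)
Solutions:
 f(a) = C1 + Integral(a/cos(a), a)


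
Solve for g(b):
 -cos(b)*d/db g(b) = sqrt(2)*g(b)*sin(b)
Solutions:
 g(b) = C1*cos(b)^(sqrt(2))


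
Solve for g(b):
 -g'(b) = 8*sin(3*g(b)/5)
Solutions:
 8*b + 5*log(cos(3*g(b)/5) - 1)/6 - 5*log(cos(3*g(b)/5) + 1)/6 = C1


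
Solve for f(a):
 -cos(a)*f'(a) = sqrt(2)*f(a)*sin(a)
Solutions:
 f(a) = C1*cos(a)^(sqrt(2))


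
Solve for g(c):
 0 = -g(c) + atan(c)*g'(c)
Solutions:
 g(c) = C1*exp(Integral(1/atan(c), c))


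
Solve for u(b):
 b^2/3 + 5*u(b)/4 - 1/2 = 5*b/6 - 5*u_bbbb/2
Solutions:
 u(b) = -4*b^2/15 + 2*b/3 + (C1*sin(2^(1/4)*b/2) + C2*cos(2^(1/4)*b/2))*exp(-2^(1/4)*b/2) + (C3*sin(2^(1/4)*b/2) + C4*cos(2^(1/4)*b/2))*exp(2^(1/4)*b/2) + 2/5


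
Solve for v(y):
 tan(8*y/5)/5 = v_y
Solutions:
 v(y) = C1 - log(cos(8*y/5))/8


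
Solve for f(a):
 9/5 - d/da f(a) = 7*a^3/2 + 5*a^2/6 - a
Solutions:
 f(a) = C1 - 7*a^4/8 - 5*a^3/18 + a^2/2 + 9*a/5


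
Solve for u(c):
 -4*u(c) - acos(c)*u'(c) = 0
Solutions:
 u(c) = C1*exp(-4*Integral(1/acos(c), c))


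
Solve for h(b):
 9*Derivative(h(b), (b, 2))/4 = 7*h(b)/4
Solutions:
 h(b) = C1*exp(-sqrt(7)*b/3) + C2*exp(sqrt(7)*b/3)


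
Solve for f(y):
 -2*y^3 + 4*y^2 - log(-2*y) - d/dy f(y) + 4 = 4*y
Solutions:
 f(y) = C1 - y^4/2 + 4*y^3/3 - 2*y^2 - y*log(-y) + y*(5 - log(2))


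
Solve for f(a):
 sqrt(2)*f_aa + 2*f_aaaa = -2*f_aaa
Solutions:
 f(a) = C1 + C2*a + (C3*sin(a*sqrt(-1 + 2*sqrt(2))/2) + C4*cos(a*sqrt(-1 + 2*sqrt(2))/2))*exp(-a/2)


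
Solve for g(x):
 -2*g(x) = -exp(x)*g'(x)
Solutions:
 g(x) = C1*exp(-2*exp(-x))


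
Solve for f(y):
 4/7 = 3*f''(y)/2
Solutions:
 f(y) = C1 + C2*y + 4*y^2/21


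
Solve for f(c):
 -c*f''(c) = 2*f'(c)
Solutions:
 f(c) = C1 + C2/c


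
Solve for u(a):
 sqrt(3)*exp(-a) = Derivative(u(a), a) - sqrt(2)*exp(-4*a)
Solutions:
 u(a) = C1 - sqrt(3)*exp(-a) - sqrt(2)*exp(-4*a)/4


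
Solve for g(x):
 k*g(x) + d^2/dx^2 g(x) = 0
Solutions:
 g(x) = C1*exp(-x*sqrt(-k)) + C2*exp(x*sqrt(-k))


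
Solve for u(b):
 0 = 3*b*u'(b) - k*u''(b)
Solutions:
 u(b) = C1 + C2*erf(sqrt(6)*b*sqrt(-1/k)/2)/sqrt(-1/k)


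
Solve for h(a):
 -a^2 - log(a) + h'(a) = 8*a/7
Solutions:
 h(a) = C1 + a^3/3 + 4*a^2/7 + a*log(a) - a


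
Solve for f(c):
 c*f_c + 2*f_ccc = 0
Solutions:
 f(c) = C1 + Integral(C2*airyai(-2^(2/3)*c/2) + C3*airybi(-2^(2/3)*c/2), c)


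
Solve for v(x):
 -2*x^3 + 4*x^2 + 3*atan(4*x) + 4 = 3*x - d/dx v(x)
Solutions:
 v(x) = C1 + x^4/2 - 4*x^3/3 + 3*x^2/2 - 3*x*atan(4*x) - 4*x + 3*log(16*x^2 + 1)/8


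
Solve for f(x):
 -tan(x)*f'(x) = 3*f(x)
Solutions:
 f(x) = C1/sin(x)^3


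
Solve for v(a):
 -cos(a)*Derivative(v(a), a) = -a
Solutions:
 v(a) = C1 + Integral(a/cos(a), a)


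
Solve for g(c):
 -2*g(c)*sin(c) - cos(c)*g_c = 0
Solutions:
 g(c) = C1*cos(c)^2


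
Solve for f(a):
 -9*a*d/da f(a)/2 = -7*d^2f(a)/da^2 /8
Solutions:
 f(a) = C1 + C2*erfi(3*sqrt(14)*a/7)


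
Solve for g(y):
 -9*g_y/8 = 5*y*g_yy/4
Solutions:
 g(y) = C1 + C2*y^(1/10)


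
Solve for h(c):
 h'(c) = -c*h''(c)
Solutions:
 h(c) = C1 + C2*log(c)


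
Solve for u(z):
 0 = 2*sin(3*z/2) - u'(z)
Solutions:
 u(z) = C1 - 4*cos(3*z/2)/3


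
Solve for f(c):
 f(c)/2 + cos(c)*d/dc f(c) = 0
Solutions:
 f(c) = C1*(sin(c) - 1)^(1/4)/(sin(c) + 1)^(1/4)


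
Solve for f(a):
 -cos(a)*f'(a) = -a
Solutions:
 f(a) = C1 + Integral(a/cos(a), a)


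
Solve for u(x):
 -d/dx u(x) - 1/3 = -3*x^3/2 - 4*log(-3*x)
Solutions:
 u(x) = C1 + 3*x^4/8 + 4*x*log(-x) + x*(-13/3 + 4*log(3))


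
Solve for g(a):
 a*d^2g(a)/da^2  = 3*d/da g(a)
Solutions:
 g(a) = C1 + C2*a^4


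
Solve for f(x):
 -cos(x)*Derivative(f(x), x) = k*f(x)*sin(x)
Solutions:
 f(x) = C1*exp(k*log(cos(x)))


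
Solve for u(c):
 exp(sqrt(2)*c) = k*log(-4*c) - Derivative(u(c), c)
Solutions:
 u(c) = C1 + c*k*log(-c) + c*k*(-1 + 2*log(2)) - sqrt(2)*exp(sqrt(2)*c)/2


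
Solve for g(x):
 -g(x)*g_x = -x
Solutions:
 g(x) = -sqrt(C1 + x^2)
 g(x) = sqrt(C1 + x^2)


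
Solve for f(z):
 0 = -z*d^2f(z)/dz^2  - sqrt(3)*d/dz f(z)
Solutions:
 f(z) = C1 + C2*z^(1 - sqrt(3))


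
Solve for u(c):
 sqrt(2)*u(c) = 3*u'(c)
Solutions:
 u(c) = C1*exp(sqrt(2)*c/3)


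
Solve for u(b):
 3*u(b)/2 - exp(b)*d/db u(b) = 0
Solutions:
 u(b) = C1*exp(-3*exp(-b)/2)


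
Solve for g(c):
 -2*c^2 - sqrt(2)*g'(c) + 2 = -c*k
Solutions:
 g(c) = C1 - sqrt(2)*c^3/3 + sqrt(2)*c^2*k/4 + sqrt(2)*c


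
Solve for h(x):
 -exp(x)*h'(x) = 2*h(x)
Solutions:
 h(x) = C1*exp(2*exp(-x))


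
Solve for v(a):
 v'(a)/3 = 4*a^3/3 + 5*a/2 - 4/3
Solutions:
 v(a) = C1 + a^4 + 15*a^2/4 - 4*a


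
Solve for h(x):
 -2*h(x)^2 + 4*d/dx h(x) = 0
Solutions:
 h(x) = -2/(C1 + x)


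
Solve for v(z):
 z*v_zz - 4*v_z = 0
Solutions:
 v(z) = C1 + C2*z^5


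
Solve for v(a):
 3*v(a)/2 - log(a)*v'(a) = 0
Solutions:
 v(a) = C1*exp(3*li(a)/2)


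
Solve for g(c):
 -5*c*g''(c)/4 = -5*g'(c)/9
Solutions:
 g(c) = C1 + C2*c^(13/9)


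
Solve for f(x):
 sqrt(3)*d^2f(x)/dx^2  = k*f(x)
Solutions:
 f(x) = C1*exp(-3^(3/4)*sqrt(k)*x/3) + C2*exp(3^(3/4)*sqrt(k)*x/3)


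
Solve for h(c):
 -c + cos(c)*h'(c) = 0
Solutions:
 h(c) = C1 + Integral(c/cos(c), c)


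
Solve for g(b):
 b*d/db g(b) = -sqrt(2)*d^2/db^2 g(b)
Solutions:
 g(b) = C1 + C2*erf(2^(1/4)*b/2)


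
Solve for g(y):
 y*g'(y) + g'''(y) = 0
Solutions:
 g(y) = C1 + Integral(C2*airyai(-y) + C3*airybi(-y), y)


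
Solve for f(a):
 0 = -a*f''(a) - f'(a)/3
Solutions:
 f(a) = C1 + C2*a^(2/3)


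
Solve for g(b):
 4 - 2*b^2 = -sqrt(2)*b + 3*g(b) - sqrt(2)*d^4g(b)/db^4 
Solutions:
 g(b) = C1*exp(-2^(7/8)*3^(1/4)*b/2) + C2*exp(2^(7/8)*3^(1/4)*b/2) + C3*sin(2^(7/8)*3^(1/4)*b/2) + C4*cos(2^(7/8)*3^(1/4)*b/2) - 2*b^2/3 + sqrt(2)*b/3 + 4/3


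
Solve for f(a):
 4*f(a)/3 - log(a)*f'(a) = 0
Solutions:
 f(a) = C1*exp(4*li(a)/3)


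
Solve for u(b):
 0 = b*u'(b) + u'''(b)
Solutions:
 u(b) = C1 + Integral(C2*airyai(-b) + C3*airybi(-b), b)


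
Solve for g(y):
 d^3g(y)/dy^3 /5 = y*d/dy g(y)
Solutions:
 g(y) = C1 + Integral(C2*airyai(5^(1/3)*y) + C3*airybi(5^(1/3)*y), y)


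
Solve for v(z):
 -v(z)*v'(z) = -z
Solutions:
 v(z) = -sqrt(C1 + z^2)
 v(z) = sqrt(C1 + z^2)


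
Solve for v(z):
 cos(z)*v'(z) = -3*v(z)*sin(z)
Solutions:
 v(z) = C1*cos(z)^3


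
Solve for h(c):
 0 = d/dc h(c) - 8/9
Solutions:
 h(c) = C1 + 8*c/9


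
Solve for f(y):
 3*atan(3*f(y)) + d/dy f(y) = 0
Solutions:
 Integral(1/atan(3*_y), (_y, f(y))) = C1 - 3*y


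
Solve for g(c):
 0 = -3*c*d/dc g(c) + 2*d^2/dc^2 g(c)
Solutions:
 g(c) = C1 + C2*erfi(sqrt(3)*c/2)


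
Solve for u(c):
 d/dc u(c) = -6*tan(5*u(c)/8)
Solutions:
 u(c) = -8*asin(C1*exp(-15*c/4))/5 + 8*pi/5
 u(c) = 8*asin(C1*exp(-15*c/4))/5


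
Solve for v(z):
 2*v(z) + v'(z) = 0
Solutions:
 v(z) = C1*exp(-2*z)


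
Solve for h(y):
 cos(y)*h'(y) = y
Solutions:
 h(y) = C1 + Integral(y/cos(y), y)


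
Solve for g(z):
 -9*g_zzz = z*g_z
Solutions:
 g(z) = C1 + Integral(C2*airyai(-3^(1/3)*z/3) + C3*airybi(-3^(1/3)*z/3), z)


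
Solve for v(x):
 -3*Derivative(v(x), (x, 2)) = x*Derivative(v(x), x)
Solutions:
 v(x) = C1 + C2*erf(sqrt(6)*x/6)


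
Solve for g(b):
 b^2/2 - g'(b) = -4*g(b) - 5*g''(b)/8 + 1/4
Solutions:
 g(b) = -b^2/8 - b/16 + (C1*sin(12*b/5) + C2*cos(12*b/5))*exp(4*b/5) + 11/128


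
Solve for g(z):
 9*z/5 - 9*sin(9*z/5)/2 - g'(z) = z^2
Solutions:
 g(z) = C1 - z^3/3 + 9*z^2/10 + 5*cos(9*z/5)/2


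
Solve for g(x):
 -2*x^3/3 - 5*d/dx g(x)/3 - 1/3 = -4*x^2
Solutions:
 g(x) = C1 - x^4/10 + 4*x^3/5 - x/5


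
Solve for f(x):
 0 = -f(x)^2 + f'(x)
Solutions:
 f(x) = -1/(C1 + x)


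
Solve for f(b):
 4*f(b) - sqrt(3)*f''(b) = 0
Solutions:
 f(b) = C1*exp(-2*3^(3/4)*b/3) + C2*exp(2*3^(3/4)*b/3)


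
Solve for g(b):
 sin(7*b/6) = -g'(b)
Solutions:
 g(b) = C1 + 6*cos(7*b/6)/7


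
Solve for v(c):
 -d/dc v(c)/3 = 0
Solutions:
 v(c) = C1


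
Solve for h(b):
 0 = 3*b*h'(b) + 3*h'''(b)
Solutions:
 h(b) = C1 + Integral(C2*airyai(-b) + C3*airybi(-b), b)


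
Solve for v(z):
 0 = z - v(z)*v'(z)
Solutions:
 v(z) = -sqrt(C1 + z^2)
 v(z) = sqrt(C1 + z^2)


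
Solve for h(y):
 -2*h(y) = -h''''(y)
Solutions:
 h(y) = C1*exp(-2^(1/4)*y) + C2*exp(2^(1/4)*y) + C3*sin(2^(1/4)*y) + C4*cos(2^(1/4)*y)


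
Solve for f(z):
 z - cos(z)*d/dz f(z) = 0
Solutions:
 f(z) = C1 + Integral(z/cos(z), z)


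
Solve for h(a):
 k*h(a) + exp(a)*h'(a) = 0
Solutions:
 h(a) = C1*exp(k*exp(-a))


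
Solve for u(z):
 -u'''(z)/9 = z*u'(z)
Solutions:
 u(z) = C1 + Integral(C2*airyai(-3^(2/3)*z) + C3*airybi(-3^(2/3)*z), z)


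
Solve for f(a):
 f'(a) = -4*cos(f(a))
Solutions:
 f(a) = pi - asin((C1 + exp(8*a))/(C1 - exp(8*a)))
 f(a) = asin((C1 + exp(8*a))/(C1 - exp(8*a)))


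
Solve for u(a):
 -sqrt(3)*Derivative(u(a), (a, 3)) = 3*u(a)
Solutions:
 u(a) = C3*exp(-3^(1/6)*a) + (C1*sin(3^(2/3)*a/2) + C2*cos(3^(2/3)*a/2))*exp(3^(1/6)*a/2)


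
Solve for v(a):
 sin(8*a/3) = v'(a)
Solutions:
 v(a) = C1 - 3*cos(8*a/3)/8


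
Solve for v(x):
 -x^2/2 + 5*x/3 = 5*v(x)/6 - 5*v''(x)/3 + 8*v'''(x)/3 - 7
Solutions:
 v(x) = C1*exp(x*(5*5^(2/3)/(12*sqrt(1146) + 407)^(1/3) + 10 + 5^(1/3)*(12*sqrt(1146) + 407)^(1/3))/48)*sin(sqrt(3)*5^(1/3)*x*(-(12*sqrt(1146) + 407)^(1/3) + 5*5^(1/3)/(12*sqrt(1146) + 407)^(1/3))/48) + C2*exp(x*(5*5^(2/3)/(12*sqrt(1146) + 407)^(1/3) + 10 + 5^(1/3)*(12*sqrt(1146) + 407)^(1/3))/48)*cos(sqrt(3)*5^(1/3)*x*(-(12*sqrt(1146) + 407)^(1/3) + 5*5^(1/3)/(12*sqrt(1146) + 407)^(1/3))/48) + C3*exp(x*(-5^(1/3)*(12*sqrt(1146) + 407)^(1/3) - 5*5^(2/3)/(12*sqrt(1146) + 407)^(1/3) + 5)/24) - 3*x^2/5 + 2*x + 6


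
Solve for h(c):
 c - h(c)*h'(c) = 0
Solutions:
 h(c) = -sqrt(C1 + c^2)
 h(c) = sqrt(C1 + c^2)


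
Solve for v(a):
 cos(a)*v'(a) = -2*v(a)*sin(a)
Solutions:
 v(a) = C1*cos(a)^2


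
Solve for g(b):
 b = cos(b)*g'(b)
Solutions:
 g(b) = C1 + Integral(b/cos(b), b)


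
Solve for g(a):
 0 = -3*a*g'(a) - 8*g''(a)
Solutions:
 g(a) = C1 + C2*erf(sqrt(3)*a/4)


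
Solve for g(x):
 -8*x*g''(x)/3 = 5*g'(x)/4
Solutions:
 g(x) = C1 + C2*x^(17/32)


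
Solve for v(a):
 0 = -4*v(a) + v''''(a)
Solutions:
 v(a) = C1*exp(-sqrt(2)*a) + C2*exp(sqrt(2)*a) + C3*sin(sqrt(2)*a) + C4*cos(sqrt(2)*a)


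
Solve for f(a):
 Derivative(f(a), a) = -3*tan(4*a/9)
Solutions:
 f(a) = C1 + 27*log(cos(4*a/9))/4


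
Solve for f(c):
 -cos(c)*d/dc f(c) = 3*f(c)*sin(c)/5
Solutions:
 f(c) = C1*cos(c)^(3/5)


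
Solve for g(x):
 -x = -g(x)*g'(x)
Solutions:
 g(x) = -sqrt(C1 + x^2)
 g(x) = sqrt(C1 + x^2)


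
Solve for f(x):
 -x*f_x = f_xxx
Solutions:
 f(x) = C1 + Integral(C2*airyai(-x) + C3*airybi(-x), x)


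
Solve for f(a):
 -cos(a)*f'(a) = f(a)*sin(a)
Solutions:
 f(a) = C1*cos(a)


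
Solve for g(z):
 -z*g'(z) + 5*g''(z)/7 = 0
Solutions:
 g(z) = C1 + C2*erfi(sqrt(70)*z/10)


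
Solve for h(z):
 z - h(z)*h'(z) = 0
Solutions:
 h(z) = -sqrt(C1 + z^2)
 h(z) = sqrt(C1 + z^2)


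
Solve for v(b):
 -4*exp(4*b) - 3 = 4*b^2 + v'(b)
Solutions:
 v(b) = C1 - 4*b^3/3 - 3*b - exp(4*b)


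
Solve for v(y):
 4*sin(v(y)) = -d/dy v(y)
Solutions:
 v(y) = -acos((-C1 - exp(8*y))/(C1 - exp(8*y))) + 2*pi
 v(y) = acos((-C1 - exp(8*y))/(C1 - exp(8*y)))


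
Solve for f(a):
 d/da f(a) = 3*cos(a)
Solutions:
 f(a) = C1 + 3*sin(a)


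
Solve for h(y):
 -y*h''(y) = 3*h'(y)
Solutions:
 h(y) = C1 + C2/y^2


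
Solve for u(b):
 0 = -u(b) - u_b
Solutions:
 u(b) = C1*exp(-b)


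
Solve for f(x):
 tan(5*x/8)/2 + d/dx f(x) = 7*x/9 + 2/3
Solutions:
 f(x) = C1 + 7*x^2/18 + 2*x/3 + 4*log(cos(5*x/8))/5


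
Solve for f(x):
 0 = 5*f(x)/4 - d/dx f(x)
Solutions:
 f(x) = C1*exp(5*x/4)


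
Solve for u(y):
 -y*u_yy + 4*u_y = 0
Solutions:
 u(y) = C1 + C2*y^5


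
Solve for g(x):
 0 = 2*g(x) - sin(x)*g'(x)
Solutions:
 g(x) = C1*(cos(x) - 1)/(cos(x) + 1)


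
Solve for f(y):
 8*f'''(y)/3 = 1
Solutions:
 f(y) = C1 + C2*y + C3*y^2 + y^3/16


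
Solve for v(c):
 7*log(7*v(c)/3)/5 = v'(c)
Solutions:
 5*Integral(1/(-log(_y) - log(7) + log(3)), (_y, v(c)))/7 = C1 - c


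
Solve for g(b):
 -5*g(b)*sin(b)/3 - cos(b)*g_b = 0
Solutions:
 g(b) = C1*cos(b)^(5/3)


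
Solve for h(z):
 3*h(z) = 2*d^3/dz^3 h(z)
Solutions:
 h(z) = C3*exp(2^(2/3)*3^(1/3)*z/2) + (C1*sin(2^(2/3)*3^(5/6)*z/4) + C2*cos(2^(2/3)*3^(5/6)*z/4))*exp(-2^(2/3)*3^(1/3)*z/4)


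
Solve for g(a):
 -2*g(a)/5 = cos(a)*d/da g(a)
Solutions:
 g(a) = C1*(sin(a) - 1)^(1/5)/(sin(a) + 1)^(1/5)


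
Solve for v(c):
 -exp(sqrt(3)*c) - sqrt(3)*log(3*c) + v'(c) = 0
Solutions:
 v(c) = C1 + sqrt(3)*c*log(c) + sqrt(3)*c*(-1 + log(3)) + sqrt(3)*exp(sqrt(3)*c)/3


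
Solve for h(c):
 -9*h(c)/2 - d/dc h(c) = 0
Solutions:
 h(c) = C1*exp(-9*c/2)


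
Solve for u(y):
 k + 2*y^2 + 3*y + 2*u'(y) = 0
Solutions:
 u(y) = C1 - k*y/2 - y^3/3 - 3*y^2/4


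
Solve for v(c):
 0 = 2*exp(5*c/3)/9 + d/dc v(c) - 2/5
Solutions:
 v(c) = C1 + 2*c/5 - 2*exp(5*c/3)/15


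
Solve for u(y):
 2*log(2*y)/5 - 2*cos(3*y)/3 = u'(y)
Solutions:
 u(y) = C1 + 2*y*log(y)/5 - 2*y/5 + 2*y*log(2)/5 - 2*sin(3*y)/9


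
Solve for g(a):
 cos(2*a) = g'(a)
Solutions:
 g(a) = C1 + sin(2*a)/2


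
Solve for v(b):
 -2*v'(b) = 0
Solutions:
 v(b) = C1


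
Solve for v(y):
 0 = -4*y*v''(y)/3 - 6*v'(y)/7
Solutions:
 v(y) = C1 + C2*y^(5/14)


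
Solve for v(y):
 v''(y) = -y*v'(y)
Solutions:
 v(y) = C1 + C2*erf(sqrt(2)*y/2)


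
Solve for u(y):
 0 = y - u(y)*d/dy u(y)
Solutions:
 u(y) = -sqrt(C1 + y^2)
 u(y) = sqrt(C1 + y^2)


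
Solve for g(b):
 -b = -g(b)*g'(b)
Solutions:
 g(b) = -sqrt(C1 + b^2)
 g(b) = sqrt(C1 + b^2)


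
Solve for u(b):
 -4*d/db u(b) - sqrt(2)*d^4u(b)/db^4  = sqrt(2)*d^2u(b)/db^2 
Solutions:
 u(b) = C1 + C2*exp(2^(1/6)*3^(1/3)*b*(-2*3^(1/3)/(18 + sqrt(330))^(1/3) + 2^(2/3)*(18 + sqrt(330))^(1/3))/12)*sin(6^(1/6)*b*(6/(18 + sqrt(330))^(1/3) + 6^(2/3)*(18 + sqrt(330))^(1/3))/12) + C3*exp(2^(1/6)*3^(1/3)*b*(-2*3^(1/3)/(18 + sqrt(330))^(1/3) + 2^(2/3)*(18 + sqrt(330))^(1/3))/12)*cos(6^(1/6)*b*(6/(18 + sqrt(330))^(1/3) + 6^(2/3)*(18 + sqrt(330))^(1/3))/12) + C4*exp(-2^(1/6)*3^(1/3)*b*(-2*3^(1/3)/(18 + sqrt(330))^(1/3) + 2^(2/3)*(18 + sqrt(330))^(1/3))/6)


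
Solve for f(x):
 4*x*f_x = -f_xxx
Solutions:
 f(x) = C1 + Integral(C2*airyai(-2^(2/3)*x) + C3*airybi(-2^(2/3)*x), x)


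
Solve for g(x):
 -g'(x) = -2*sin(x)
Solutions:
 g(x) = C1 - 2*cos(x)


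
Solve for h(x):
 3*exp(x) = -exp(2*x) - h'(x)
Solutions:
 h(x) = C1 - exp(2*x)/2 - 3*exp(x)


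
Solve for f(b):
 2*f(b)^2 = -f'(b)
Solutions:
 f(b) = 1/(C1 + 2*b)


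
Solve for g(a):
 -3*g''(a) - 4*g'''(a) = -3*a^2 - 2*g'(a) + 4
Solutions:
 g(a) = C1 + C2*exp(a*(-3 + sqrt(41))/8) + C3*exp(-a*(3 + sqrt(41))/8) - a^3/2 - 9*a^2/4 - 43*a/4


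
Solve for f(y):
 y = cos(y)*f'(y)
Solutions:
 f(y) = C1 + Integral(y/cos(y), y)


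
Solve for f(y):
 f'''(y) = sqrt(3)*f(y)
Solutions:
 f(y) = C3*exp(3^(1/6)*y) + (C1*sin(3^(2/3)*y/2) + C2*cos(3^(2/3)*y/2))*exp(-3^(1/6)*y/2)


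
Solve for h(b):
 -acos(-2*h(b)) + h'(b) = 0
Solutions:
 Integral(1/acos(-2*_y), (_y, h(b))) = C1 + b


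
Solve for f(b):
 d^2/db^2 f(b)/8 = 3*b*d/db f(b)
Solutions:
 f(b) = C1 + C2*erfi(2*sqrt(3)*b)


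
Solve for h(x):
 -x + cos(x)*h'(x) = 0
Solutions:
 h(x) = C1 + Integral(x/cos(x), x)


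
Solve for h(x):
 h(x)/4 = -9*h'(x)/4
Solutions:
 h(x) = C1*exp(-x/9)


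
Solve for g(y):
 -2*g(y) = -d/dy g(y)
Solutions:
 g(y) = C1*exp(2*y)


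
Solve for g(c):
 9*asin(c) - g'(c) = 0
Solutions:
 g(c) = C1 + 9*c*asin(c) + 9*sqrt(1 - c^2)


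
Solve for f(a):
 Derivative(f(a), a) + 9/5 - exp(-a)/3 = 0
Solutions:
 f(a) = C1 - 9*a/5 - exp(-a)/3


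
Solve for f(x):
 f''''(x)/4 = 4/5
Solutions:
 f(x) = C1 + C2*x + C3*x^2 + C4*x^3 + 2*x^4/15


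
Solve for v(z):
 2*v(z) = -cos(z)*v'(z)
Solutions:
 v(z) = C1*(sin(z) - 1)/(sin(z) + 1)


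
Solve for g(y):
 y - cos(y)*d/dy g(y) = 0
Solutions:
 g(y) = C1 + Integral(y/cos(y), y)


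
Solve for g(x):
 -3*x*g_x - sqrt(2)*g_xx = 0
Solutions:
 g(x) = C1 + C2*erf(2^(1/4)*sqrt(3)*x/2)


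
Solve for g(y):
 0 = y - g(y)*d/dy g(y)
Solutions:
 g(y) = -sqrt(C1 + y^2)
 g(y) = sqrt(C1 + y^2)


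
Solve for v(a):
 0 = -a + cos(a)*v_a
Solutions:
 v(a) = C1 + Integral(a/cos(a), a)


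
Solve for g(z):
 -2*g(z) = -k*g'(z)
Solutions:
 g(z) = C1*exp(2*z/k)


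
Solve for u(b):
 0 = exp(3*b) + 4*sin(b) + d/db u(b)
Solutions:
 u(b) = C1 - exp(3*b)/3 + 4*cos(b)


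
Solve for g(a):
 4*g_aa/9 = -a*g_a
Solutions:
 g(a) = C1 + C2*erf(3*sqrt(2)*a/4)


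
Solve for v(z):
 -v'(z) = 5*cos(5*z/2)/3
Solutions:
 v(z) = C1 - 2*sin(5*z/2)/3


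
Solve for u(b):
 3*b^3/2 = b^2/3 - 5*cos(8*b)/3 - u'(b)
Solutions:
 u(b) = C1 - 3*b^4/8 + b^3/9 - 5*sin(8*b)/24


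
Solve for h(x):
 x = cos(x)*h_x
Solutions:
 h(x) = C1 + Integral(x/cos(x), x)


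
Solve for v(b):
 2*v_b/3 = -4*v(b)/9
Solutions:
 v(b) = C1*exp(-2*b/3)


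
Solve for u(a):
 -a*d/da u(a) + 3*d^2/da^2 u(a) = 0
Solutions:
 u(a) = C1 + C2*erfi(sqrt(6)*a/6)


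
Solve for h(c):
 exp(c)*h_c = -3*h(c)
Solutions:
 h(c) = C1*exp(3*exp(-c))


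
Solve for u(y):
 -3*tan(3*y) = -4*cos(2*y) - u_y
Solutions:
 u(y) = C1 - log(cos(3*y)) - 2*sin(2*y)


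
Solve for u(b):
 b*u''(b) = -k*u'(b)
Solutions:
 u(b) = C1 + b^(1 - re(k))*(C2*sin(log(b)*Abs(im(k))) + C3*cos(log(b)*im(k)))


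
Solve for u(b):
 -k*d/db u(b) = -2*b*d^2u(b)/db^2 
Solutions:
 u(b) = C1 + b^(re(k)/2 + 1)*(C2*sin(log(b)*Abs(im(k))/2) + C3*cos(log(b)*im(k)/2))


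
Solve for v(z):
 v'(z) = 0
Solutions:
 v(z) = C1


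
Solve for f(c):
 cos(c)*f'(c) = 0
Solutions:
 f(c) = C1


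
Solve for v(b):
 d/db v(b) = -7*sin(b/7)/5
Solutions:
 v(b) = C1 + 49*cos(b/7)/5


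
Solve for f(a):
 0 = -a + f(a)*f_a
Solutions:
 f(a) = -sqrt(C1 + a^2)
 f(a) = sqrt(C1 + a^2)


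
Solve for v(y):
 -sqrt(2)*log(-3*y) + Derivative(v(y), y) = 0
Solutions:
 v(y) = C1 + sqrt(2)*y*log(-y) + sqrt(2)*y*(-1 + log(3))


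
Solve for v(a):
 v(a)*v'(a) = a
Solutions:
 v(a) = -sqrt(C1 + a^2)
 v(a) = sqrt(C1 + a^2)


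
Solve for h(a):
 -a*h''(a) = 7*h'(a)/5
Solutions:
 h(a) = C1 + C2/a^(2/5)


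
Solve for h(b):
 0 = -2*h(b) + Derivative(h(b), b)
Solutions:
 h(b) = C1*exp(2*b)


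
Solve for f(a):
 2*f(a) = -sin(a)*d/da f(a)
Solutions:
 f(a) = C1*(cos(a) + 1)/(cos(a) - 1)


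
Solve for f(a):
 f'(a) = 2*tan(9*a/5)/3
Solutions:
 f(a) = C1 - 10*log(cos(9*a/5))/27


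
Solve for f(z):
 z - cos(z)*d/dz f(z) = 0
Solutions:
 f(z) = C1 + Integral(z/cos(z), z)


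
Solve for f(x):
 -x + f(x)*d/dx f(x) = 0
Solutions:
 f(x) = -sqrt(C1 + x^2)
 f(x) = sqrt(C1 + x^2)


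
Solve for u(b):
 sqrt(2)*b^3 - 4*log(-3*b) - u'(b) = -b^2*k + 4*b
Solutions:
 u(b) = C1 + sqrt(2)*b^4/4 + b^3*k/3 - 2*b^2 - 4*b*log(-b) + 4*b*(1 - log(3))


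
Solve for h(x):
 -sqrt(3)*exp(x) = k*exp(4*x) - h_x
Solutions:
 h(x) = C1 + k*exp(4*x)/4 + sqrt(3)*exp(x)


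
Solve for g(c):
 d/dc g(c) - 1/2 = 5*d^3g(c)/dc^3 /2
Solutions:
 g(c) = C1 + C2*exp(-sqrt(10)*c/5) + C3*exp(sqrt(10)*c/5) + c/2


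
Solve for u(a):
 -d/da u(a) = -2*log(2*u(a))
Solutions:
 -Integral(1/(log(_y) + log(2)), (_y, u(a)))/2 = C1 - a


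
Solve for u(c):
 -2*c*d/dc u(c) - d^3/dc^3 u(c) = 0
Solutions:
 u(c) = C1 + Integral(C2*airyai(-2^(1/3)*c) + C3*airybi(-2^(1/3)*c), c)


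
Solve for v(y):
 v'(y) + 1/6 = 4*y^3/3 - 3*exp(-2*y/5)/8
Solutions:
 v(y) = C1 + y^4/3 - y/6 + 15*exp(-2*y/5)/16


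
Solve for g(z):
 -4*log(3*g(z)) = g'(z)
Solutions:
 Integral(1/(log(_y) + log(3)), (_y, g(z)))/4 = C1 - z


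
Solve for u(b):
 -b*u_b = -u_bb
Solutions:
 u(b) = C1 + C2*erfi(sqrt(2)*b/2)


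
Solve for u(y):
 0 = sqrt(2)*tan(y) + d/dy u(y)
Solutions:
 u(y) = C1 + sqrt(2)*log(cos(y))


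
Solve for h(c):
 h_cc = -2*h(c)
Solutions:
 h(c) = C1*sin(sqrt(2)*c) + C2*cos(sqrt(2)*c)


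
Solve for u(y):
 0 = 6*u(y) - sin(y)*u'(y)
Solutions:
 u(y) = C1*(cos(y)^3 - 3*cos(y)^2 + 3*cos(y) - 1)/(cos(y)^3 + 3*cos(y)^2 + 3*cos(y) + 1)


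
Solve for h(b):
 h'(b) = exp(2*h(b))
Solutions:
 h(b) = log(-sqrt(-1/(C1 + b))) - log(2)/2
 h(b) = log(-1/(C1 + b))/2 - log(2)/2


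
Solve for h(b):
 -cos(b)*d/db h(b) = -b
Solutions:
 h(b) = C1 + Integral(b/cos(b), b)


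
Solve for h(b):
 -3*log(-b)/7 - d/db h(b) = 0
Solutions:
 h(b) = C1 - 3*b*log(-b)/7 + 3*b/7


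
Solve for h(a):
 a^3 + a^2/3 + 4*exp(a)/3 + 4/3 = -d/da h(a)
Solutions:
 h(a) = C1 - a^4/4 - a^3/9 - 4*a/3 - 4*exp(a)/3


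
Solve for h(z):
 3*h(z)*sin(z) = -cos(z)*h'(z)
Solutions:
 h(z) = C1*cos(z)^3


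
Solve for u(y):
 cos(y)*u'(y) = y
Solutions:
 u(y) = C1 + Integral(y/cos(y), y)


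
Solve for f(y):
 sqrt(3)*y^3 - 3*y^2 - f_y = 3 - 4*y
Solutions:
 f(y) = C1 + sqrt(3)*y^4/4 - y^3 + 2*y^2 - 3*y


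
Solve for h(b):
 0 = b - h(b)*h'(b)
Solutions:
 h(b) = -sqrt(C1 + b^2)
 h(b) = sqrt(C1 + b^2)


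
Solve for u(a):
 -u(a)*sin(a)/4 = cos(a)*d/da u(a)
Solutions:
 u(a) = C1*cos(a)^(1/4)


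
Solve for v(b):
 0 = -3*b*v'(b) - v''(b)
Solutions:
 v(b) = C1 + C2*erf(sqrt(6)*b/2)


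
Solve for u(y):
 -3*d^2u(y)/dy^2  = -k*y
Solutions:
 u(y) = C1 + C2*y + k*y^3/18


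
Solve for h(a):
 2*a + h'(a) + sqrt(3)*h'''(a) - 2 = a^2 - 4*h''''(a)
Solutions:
 h(a) = C1 + C2*exp(a*(-2*sqrt(3) + 3^(2/3)/(sqrt(3) + 72 + sqrt(-3 + (sqrt(3) + 72)^2))^(1/3) + 3^(1/3)*(sqrt(3) + 72 + sqrt(-3 + (sqrt(3) + 72)^2))^(1/3))/24)*sin(3^(1/6)*a*(-3^(2/3)*(sqrt(3) + 72 + sqrt(-3 + (sqrt(3) + 72)^2))^(1/3) + 3/(sqrt(3) + 72 + sqrt(-3 + (sqrt(3) + 72)^2))^(1/3))/24) + C3*exp(a*(-2*sqrt(3) + 3^(2/3)/(sqrt(3) + 72 + sqrt(-3 + (sqrt(3) + 72)^2))^(1/3) + 3^(1/3)*(sqrt(3) + 72 + sqrt(-3 + (sqrt(3) + 72)^2))^(1/3))/24)*cos(3^(1/6)*a*(-3^(2/3)*(sqrt(3) + 72 + sqrt(-3 + (sqrt(3) + 72)^2))^(1/3) + 3/(sqrt(3) + 72 + sqrt(-3 + (sqrt(3) + 72)^2))^(1/3))/24) + C4*exp(-a*(3^(2/3)/(sqrt(3) + 72 + sqrt(-3 + (sqrt(3) + 72)^2))^(1/3) + sqrt(3) + 3^(1/3)*(sqrt(3) + 72 + sqrt(-3 + (sqrt(3) + 72)^2))^(1/3))/12) + a^3/3 - a^2 - 2*sqrt(3)*a + 2*a


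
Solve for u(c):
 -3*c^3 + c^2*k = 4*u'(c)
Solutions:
 u(c) = C1 - 3*c^4/16 + c^3*k/12


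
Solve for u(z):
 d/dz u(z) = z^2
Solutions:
 u(z) = C1 + z^3/3


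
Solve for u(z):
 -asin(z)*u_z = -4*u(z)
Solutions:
 u(z) = C1*exp(4*Integral(1/asin(z), z))


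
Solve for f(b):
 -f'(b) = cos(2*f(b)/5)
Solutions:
 b - 5*log(sin(2*f(b)/5) - 1)/4 + 5*log(sin(2*f(b)/5) + 1)/4 = C1


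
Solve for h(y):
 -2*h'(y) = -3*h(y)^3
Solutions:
 h(y) = -sqrt(-1/(C1 + 3*y))
 h(y) = sqrt(-1/(C1 + 3*y))


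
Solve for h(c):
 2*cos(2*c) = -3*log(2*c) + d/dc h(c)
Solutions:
 h(c) = C1 + 3*c*log(c) - 3*c + 3*c*log(2) + sin(2*c)


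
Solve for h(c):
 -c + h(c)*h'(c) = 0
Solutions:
 h(c) = -sqrt(C1 + c^2)
 h(c) = sqrt(C1 + c^2)


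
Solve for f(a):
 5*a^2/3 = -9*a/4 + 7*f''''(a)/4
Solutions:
 f(a) = C1 + C2*a + C3*a^2 + C4*a^3 + a^6/378 + 3*a^5/280


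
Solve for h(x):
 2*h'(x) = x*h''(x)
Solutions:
 h(x) = C1 + C2*x^3


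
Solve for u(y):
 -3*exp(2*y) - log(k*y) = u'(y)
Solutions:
 u(y) = C1 - y*log(k*y) + y - 3*exp(2*y)/2


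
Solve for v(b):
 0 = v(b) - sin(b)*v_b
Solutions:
 v(b) = C1*sqrt(cos(b) - 1)/sqrt(cos(b) + 1)


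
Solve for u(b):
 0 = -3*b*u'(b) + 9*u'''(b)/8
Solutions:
 u(b) = C1 + Integral(C2*airyai(2*3^(2/3)*b/3) + C3*airybi(2*3^(2/3)*b/3), b)


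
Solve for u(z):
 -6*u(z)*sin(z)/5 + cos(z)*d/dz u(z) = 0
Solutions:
 u(z) = C1/cos(z)^(6/5)


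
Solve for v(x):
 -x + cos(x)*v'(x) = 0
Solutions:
 v(x) = C1 + Integral(x/cos(x), x)


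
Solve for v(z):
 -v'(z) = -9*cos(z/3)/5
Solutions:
 v(z) = C1 + 27*sin(z/3)/5


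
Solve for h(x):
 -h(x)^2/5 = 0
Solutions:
 h(x) = 0
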